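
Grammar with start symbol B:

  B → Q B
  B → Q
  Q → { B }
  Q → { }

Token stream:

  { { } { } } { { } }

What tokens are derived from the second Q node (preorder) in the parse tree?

[B [Q { [B [Q { }] [B [Q { }]]] }] [B [Q { [B [Q { }]] }]]]

{ }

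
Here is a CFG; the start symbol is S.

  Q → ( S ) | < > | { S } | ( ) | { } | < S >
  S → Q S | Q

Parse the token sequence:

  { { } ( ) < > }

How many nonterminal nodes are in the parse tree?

8

[S [Q { [S [Q { }] [S [Q ( )] [S [Q < >]]]] }]]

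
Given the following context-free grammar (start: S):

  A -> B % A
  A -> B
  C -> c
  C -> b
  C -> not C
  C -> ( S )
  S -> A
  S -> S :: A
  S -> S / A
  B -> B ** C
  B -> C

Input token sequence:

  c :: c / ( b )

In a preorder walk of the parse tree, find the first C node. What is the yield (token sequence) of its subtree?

c

[S [S [S [A [B [C c]]]] :: [A [B [C c]]]] / [A [B [C ( [S [A [B [C b]]]] )]]]]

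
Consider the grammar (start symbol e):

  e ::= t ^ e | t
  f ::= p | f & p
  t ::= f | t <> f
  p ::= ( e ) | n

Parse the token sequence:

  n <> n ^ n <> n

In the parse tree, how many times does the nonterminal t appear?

4

[e [t [t [f [p n]]] <> [f [p n]]] ^ [e [t [t [f [p n]]] <> [f [p n]]]]]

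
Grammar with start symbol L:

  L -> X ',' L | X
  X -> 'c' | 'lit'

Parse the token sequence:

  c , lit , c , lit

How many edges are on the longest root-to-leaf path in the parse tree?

[L [X c] , [L [X lit] , [L [X c] , [L [X lit]]]]]

5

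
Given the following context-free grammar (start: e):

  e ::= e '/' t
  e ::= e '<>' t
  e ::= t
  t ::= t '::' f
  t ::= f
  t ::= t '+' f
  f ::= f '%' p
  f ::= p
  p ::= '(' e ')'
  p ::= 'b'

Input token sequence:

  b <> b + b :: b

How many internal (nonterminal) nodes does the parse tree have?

14

[e [e [t [f [p b]]]] <> [t [t [t [f [p b]]] + [f [p b]]] :: [f [p b]]]]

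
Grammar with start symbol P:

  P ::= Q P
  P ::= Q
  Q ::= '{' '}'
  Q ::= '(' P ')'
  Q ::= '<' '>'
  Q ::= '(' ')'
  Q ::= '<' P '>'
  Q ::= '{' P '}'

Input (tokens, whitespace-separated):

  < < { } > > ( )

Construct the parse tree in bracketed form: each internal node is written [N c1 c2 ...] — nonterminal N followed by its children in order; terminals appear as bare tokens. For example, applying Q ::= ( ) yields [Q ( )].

[P [Q < [P [Q < [P [Q { }]] >]] >] [P [Q ( )]]]

P
Q P
< P > P
< Q > P
< < P > > P
< < Q > > P
< < { } > > P
< < { } > > Q
< < { } > > ( )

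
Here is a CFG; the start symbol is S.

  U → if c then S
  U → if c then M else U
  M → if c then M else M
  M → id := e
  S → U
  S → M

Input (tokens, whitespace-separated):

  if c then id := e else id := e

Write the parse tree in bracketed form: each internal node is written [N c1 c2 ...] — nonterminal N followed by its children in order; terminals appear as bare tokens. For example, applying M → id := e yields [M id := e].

S
M
if c then M else M
if c then id := e else M
if c then id := e else id := e

[S [M if c then [M id := e] else [M id := e]]]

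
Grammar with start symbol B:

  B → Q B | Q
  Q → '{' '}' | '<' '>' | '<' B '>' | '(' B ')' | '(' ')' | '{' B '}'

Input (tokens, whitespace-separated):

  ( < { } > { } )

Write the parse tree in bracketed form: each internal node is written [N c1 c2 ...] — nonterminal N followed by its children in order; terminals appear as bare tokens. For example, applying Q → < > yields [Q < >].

B
Q
( B )
( Q B )
( < B > B )
( < Q > B )
( < { } > B )
( < { } > Q )
( < { } > { } )

[B [Q ( [B [Q < [B [Q { }]] >] [B [Q { }]]] )]]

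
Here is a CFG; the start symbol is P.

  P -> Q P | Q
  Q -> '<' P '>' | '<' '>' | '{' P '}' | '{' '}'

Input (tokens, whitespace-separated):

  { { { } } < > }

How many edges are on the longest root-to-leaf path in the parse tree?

[P [Q { [P [Q { [P [Q { }]] }] [P [Q < >]]] }]]

6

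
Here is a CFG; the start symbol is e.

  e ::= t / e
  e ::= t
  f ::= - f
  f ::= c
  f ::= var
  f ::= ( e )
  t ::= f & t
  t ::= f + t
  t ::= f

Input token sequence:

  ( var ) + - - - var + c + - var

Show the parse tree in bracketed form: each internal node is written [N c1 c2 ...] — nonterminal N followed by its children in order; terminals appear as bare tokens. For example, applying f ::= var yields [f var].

e
t
f + t
( e ) + t
( t ) + t
( f ) + t
( var ) + t
( var ) + f + t
( var ) + - f + t
( var ) + - - f + t
( var ) + - - - f + t
( var ) + - - - var + t
( var ) + - - - var + f + t
( var ) + - - - var + c + t
( var ) + - - - var + c + f
( var ) + - - - var + c + - f
( var ) + - - - var + c + - var

[e [t [f ( [e [t [f var]]] )] + [t [f - [f - [f - [f var]]]] + [t [f c] + [t [f - [f var]]]]]]]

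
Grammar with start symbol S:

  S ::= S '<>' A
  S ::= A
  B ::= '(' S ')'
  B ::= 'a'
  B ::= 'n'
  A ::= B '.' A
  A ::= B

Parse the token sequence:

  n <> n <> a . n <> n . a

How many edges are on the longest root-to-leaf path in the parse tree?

6

[S [S [S [S [A [B n]]] <> [A [B n]]] <> [A [B a] . [A [B n]]]] <> [A [B n] . [A [B a]]]]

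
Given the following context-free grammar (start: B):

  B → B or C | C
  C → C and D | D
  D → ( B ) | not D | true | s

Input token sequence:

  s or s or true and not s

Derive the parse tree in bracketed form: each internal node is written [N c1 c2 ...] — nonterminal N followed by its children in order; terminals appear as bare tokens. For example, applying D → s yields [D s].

B
B or C
B or C or C
C or C or C
D or C or C
s or C or C
s or D or C
s or s or C
s or s or C and D
s or s or D and D
s or s or true and D
s or s or true and not D
s or s or true and not s

[B [B [B [C [D s]]] or [C [D s]]] or [C [C [D true]] and [D not [D s]]]]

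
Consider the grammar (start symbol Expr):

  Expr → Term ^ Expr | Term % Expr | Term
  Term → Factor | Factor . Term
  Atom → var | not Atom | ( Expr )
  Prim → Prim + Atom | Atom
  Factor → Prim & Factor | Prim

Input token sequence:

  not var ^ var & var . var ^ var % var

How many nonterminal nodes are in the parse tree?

[Expr [Term [Factor [Prim [Atom not [Atom var]]]]] ^ [Expr [Term [Factor [Prim [Atom var]] & [Factor [Prim [Atom var]]]] . [Term [Factor [Prim [Atom var]]]]] ^ [Expr [Term [Factor [Prim [Atom var]]]] % [Expr [Term [Factor [Prim [Atom var]]]]]]]]

28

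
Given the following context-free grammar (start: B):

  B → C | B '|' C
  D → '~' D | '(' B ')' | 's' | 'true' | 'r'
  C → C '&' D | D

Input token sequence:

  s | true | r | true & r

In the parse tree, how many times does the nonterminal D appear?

[B [B [B [B [C [D s]]] | [C [D true]]] | [C [D r]]] | [C [C [D true]] & [D r]]]

5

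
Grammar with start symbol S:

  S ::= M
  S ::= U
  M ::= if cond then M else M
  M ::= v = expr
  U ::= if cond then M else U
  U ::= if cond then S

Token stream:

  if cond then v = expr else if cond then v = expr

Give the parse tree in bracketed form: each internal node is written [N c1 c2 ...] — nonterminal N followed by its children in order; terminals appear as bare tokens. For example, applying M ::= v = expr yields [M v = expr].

[S [U if cond then [M v = expr] else [U if cond then [S [M v = expr]]]]]

S
U
if cond then M else U
if cond then v = expr else U
if cond then v = expr else if cond then S
if cond then v = expr else if cond then M
if cond then v = expr else if cond then v = expr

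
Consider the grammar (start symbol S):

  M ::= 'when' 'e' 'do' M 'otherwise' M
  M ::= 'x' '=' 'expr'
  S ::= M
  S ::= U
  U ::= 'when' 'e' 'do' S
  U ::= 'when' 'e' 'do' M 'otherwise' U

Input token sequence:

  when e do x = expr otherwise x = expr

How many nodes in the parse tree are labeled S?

1

[S [M when e do [M x = expr] otherwise [M x = expr]]]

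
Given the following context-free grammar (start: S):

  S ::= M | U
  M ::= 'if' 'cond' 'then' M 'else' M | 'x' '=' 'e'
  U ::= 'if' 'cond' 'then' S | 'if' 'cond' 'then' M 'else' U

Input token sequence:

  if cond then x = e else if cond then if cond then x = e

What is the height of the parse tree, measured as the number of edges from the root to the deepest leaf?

7

[S [U if cond then [M x = e] else [U if cond then [S [U if cond then [S [M x = e]]]]]]]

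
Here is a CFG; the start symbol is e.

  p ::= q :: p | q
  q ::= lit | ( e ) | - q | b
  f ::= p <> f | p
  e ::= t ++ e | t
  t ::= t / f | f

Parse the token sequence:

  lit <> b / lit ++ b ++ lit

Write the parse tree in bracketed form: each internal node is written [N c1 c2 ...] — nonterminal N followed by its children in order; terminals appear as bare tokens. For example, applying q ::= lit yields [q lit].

[e [t [t [f [p [q lit]] <> [f [p [q b]]]]] / [f [p [q lit]]]] ++ [e [t [f [p [q b]]]] ++ [e [t [f [p [q lit]]]]]]]

e
t ++ e
t / f ++ e
f / f ++ e
p <> f / f ++ e
q <> f / f ++ e
lit <> f / f ++ e
lit <> p / f ++ e
lit <> q / f ++ e
lit <> b / f ++ e
lit <> b / p ++ e
lit <> b / q ++ e
lit <> b / lit ++ e
lit <> b / lit ++ t ++ e
lit <> b / lit ++ f ++ e
lit <> b / lit ++ p ++ e
lit <> b / lit ++ q ++ e
lit <> b / lit ++ b ++ e
lit <> b / lit ++ b ++ t
lit <> b / lit ++ b ++ f
lit <> b / lit ++ b ++ p
lit <> b / lit ++ b ++ q
lit <> b / lit ++ b ++ lit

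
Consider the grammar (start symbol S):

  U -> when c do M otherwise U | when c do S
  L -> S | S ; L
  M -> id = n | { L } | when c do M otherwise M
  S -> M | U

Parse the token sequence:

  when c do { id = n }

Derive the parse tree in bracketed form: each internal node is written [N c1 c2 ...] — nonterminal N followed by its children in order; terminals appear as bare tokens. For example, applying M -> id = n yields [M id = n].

[S [U when c do [S [M { [L [S [M id = n]]] }]]]]

S
U
when c do S
when c do M
when c do { L }
when c do { S }
when c do { M }
when c do { id = n }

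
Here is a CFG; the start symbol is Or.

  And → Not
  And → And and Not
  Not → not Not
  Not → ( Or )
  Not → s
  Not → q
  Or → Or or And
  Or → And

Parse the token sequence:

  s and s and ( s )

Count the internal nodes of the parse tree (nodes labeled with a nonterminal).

[Or [And [And [And [Not s]] and [Not s]] and [Not ( [Or [And [Not s]]] )]]]

10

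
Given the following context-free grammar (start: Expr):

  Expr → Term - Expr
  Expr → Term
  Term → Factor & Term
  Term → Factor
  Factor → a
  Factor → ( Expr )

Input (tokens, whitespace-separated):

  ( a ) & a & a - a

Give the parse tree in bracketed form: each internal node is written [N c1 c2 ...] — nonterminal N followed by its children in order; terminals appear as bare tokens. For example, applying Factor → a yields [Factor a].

Expr
Term - Expr
Factor & Term - Expr
( Expr ) & Term - Expr
( Term ) & Term - Expr
( Factor ) & Term - Expr
( a ) & Term - Expr
( a ) & Factor & Term - Expr
( a ) & a & Term - Expr
( a ) & a & Factor - Expr
( a ) & a & a - Expr
( a ) & a & a - Term
( a ) & a & a - Factor
( a ) & a & a - a

[Expr [Term [Factor ( [Expr [Term [Factor a]]] )] & [Term [Factor a] & [Term [Factor a]]]] - [Expr [Term [Factor a]]]]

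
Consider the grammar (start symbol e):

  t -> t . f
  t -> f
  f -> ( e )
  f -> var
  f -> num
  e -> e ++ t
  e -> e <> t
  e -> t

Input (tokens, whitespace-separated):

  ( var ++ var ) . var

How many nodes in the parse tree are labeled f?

[e [t [t [f ( [e [e [t [f var]]] ++ [t [f var]]] )]] . [f var]]]

4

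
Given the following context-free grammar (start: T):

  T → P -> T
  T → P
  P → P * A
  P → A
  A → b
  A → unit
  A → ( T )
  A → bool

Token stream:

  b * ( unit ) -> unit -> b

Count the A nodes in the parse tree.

5

[T [P [P [A b]] * [A ( [T [P [A unit]]] )]] -> [T [P [A unit]] -> [T [P [A b]]]]]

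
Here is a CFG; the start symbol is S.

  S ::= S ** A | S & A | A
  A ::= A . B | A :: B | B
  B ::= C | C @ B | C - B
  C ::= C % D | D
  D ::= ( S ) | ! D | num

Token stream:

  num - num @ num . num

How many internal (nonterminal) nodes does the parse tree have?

15

[S [A [A [B [C [D num]] - [B [C [D num]] @ [B [C [D num]]]]]] . [B [C [D num]]]]]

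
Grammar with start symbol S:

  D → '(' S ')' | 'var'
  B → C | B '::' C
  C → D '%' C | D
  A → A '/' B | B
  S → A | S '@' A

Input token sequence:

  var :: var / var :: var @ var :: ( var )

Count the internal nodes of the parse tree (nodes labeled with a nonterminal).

[S [S [A [A [B [B [C [D var]]] :: [C [D var]]]] / [B [B [C [D var]]] :: [C [D var]]]]] @ [A [B [B [C [D var]]] :: [C [D ( [S [A [B [C [D var]]]]] )]]]]]

28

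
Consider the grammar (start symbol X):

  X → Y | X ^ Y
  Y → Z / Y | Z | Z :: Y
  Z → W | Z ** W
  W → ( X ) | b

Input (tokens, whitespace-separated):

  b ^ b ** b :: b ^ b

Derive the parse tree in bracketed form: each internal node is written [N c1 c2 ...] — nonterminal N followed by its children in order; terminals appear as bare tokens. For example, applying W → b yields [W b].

[X [X [X [Y [Z [W b]]]] ^ [Y [Z [Z [W b]] ** [W b]] :: [Y [Z [W b]]]]] ^ [Y [Z [W b]]]]

X
X ^ Y
X ^ Y ^ Y
Y ^ Y ^ Y
Z ^ Y ^ Y
W ^ Y ^ Y
b ^ Y ^ Y
b ^ Z :: Y ^ Y
b ^ Z ** W :: Y ^ Y
b ^ W ** W :: Y ^ Y
b ^ b ** W :: Y ^ Y
b ^ b ** b :: Y ^ Y
b ^ b ** b :: Z ^ Y
b ^ b ** b :: W ^ Y
b ^ b ** b :: b ^ Y
b ^ b ** b :: b ^ Z
b ^ b ** b :: b ^ W
b ^ b ** b :: b ^ b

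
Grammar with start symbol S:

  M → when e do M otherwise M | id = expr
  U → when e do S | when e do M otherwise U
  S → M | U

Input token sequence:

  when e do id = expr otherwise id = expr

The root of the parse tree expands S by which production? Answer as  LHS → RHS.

[S [M when e do [M id = expr] otherwise [M id = expr]]]

S → M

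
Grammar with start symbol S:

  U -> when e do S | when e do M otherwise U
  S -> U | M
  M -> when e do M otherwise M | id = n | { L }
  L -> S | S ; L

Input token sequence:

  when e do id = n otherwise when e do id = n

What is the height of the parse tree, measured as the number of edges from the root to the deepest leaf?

5

[S [U when e do [M id = n] otherwise [U when e do [S [M id = n]]]]]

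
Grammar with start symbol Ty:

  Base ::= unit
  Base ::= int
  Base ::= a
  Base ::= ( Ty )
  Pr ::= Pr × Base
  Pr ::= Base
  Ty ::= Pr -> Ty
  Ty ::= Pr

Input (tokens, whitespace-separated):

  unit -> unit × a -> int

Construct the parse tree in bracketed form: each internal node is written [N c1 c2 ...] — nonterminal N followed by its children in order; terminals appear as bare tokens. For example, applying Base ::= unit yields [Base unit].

Ty
Pr -> Ty
Base -> Ty
unit -> Ty
unit -> Pr -> Ty
unit -> Pr × Base -> Ty
unit -> Base × Base -> Ty
unit -> unit × Base -> Ty
unit -> unit × a -> Ty
unit -> unit × a -> Pr
unit -> unit × a -> Base
unit -> unit × a -> int

[Ty [Pr [Base unit]] -> [Ty [Pr [Pr [Base unit]] × [Base a]] -> [Ty [Pr [Base int]]]]]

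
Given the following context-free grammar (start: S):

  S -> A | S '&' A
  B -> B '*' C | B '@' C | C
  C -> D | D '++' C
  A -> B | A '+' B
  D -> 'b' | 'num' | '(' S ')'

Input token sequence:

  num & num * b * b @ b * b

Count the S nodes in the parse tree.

2

[S [S [A [B [C [D num]]]]] & [A [B [B [B [B [B [C [D num]]] * [C [D b]]] * [C [D b]]] @ [C [D b]]] * [C [D b]]]]]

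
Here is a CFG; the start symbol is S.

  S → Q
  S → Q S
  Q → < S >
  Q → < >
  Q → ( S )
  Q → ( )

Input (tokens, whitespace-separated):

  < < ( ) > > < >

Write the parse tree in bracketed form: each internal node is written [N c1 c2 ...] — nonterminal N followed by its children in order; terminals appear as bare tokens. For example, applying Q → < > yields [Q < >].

[S [Q < [S [Q < [S [Q ( )]] >]] >] [S [Q < >]]]

S
Q S
< S > S
< Q > S
< < S > > S
< < Q > > S
< < ( ) > > S
< < ( ) > > Q
< < ( ) > > < >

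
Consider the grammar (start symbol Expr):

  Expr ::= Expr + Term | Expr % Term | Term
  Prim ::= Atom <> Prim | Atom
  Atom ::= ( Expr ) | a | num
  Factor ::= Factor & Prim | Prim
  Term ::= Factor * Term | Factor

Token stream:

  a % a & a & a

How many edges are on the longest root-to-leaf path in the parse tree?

7

[Expr [Expr [Term [Factor [Prim [Atom a]]]]] % [Term [Factor [Factor [Factor [Prim [Atom a]]] & [Prim [Atom a]]] & [Prim [Atom a]]]]]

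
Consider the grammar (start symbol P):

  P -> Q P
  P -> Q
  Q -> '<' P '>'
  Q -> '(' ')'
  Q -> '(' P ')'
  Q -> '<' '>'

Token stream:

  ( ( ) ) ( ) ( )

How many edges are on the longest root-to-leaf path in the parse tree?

4

[P [Q ( [P [Q ( )]] )] [P [Q ( )] [P [Q ( )]]]]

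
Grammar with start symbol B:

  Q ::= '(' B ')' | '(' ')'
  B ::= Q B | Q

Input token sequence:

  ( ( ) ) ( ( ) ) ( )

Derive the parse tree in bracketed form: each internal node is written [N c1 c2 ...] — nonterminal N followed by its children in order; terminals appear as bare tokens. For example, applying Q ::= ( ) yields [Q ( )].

[B [Q ( [B [Q ( )]] )] [B [Q ( [B [Q ( )]] )] [B [Q ( )]]]]

B
Q B
( B ) B
( Q ) B
( ( ) ) B
( ( ) ) Q B
( ( ) ) ( B ) B
( ( ) ) ( Q ) B
( ( ) ) ( ( ) ) B
( ( ) ) ( ( ) ) Q
( ( ) ) ( ( ) ) ( )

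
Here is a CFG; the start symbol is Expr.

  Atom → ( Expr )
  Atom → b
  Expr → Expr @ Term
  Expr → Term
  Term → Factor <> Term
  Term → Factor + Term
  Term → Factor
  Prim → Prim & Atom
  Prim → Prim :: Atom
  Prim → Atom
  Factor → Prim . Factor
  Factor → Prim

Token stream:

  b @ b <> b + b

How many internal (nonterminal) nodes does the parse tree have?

[Expr [Expr [Term [Factor [Prim [Atom b]]]]] @ [Term [Factor [Prim [Atom b]]] <> [Term [Factor [Prim [Atom b]]] + [Term [Factor [Prim [Atom b]]]]]]]

18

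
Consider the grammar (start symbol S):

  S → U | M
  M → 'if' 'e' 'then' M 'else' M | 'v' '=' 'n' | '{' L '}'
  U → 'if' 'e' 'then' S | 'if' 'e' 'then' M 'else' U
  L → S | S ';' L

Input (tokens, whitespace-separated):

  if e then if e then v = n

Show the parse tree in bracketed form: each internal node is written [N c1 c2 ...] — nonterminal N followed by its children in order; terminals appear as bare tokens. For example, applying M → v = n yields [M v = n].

S
U
if e then S
if e then U
if e then if e then S
if e then if e then M
if e then if e then v = n

[S [U if e then [S [U if e then [S [M v = n]]]]]]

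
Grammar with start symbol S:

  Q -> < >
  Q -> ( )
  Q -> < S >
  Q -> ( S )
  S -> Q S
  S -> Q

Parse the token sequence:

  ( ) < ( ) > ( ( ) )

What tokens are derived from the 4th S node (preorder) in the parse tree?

[S [Q ( )] [S [Q < [S [Q ( )]] >] [S [Q ( [S [Q ( )]] )]]]]

( ( ) )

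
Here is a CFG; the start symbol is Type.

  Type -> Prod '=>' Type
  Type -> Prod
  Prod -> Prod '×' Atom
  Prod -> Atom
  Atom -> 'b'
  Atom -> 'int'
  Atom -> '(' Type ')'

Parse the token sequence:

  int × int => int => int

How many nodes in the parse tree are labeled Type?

[Type [Prod [Prod [Atom int]] × [Atom int]] => [Type [Prod [Atom int]] => [Type [Prod [Atom int]]]]]

3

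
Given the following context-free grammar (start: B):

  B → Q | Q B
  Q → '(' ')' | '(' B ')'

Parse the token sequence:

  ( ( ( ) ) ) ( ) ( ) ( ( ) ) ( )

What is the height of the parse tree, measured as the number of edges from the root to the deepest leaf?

7

[B [Q ( [B [Q ( [B [Q ( )]] )]] )] [B [Q ( )] [B [Q ( )] [B [Q ( [B [Q ( )]] )] [B [Q ( )]]]]]]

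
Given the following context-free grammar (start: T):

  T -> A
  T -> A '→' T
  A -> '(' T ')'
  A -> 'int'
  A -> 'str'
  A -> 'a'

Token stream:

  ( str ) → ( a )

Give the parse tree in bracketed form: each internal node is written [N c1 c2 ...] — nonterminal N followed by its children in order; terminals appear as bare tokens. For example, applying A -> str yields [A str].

[T [A ( [T [A str]] )] → [T [A ( [T [A a]] )]]]

T
A → T
( T ) → T
( A ) → T
( str ) → T
( str ) → A
( str ) → ( T )
( str ) → ( A )
( str ) → ( a )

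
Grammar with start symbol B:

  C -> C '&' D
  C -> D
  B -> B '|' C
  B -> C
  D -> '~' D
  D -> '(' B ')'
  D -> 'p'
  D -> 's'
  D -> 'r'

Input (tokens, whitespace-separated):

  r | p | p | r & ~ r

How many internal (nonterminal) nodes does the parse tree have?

15

[B [B [B [B [C [D r]]] | [C [D p]]] | [C [D p]]] | [C [C [D r]] & [D ~ [D r]]]]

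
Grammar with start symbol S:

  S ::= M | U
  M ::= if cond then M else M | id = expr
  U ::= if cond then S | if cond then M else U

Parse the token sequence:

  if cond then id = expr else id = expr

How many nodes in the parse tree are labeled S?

1

[S [M if cond then [M id = expr] else [M id = expr]]]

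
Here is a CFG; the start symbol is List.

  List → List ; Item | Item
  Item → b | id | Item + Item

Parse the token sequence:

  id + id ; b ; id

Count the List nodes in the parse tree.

3

[List [List [List [Item [Item id] + [Item id]]] ; [Item b]] ; [Item id]]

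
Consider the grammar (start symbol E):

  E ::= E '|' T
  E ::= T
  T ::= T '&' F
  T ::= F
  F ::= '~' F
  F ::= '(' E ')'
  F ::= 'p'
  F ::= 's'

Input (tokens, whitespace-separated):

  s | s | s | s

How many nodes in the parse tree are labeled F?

4

[E [E [E [E [T [F s]]] | [T [F s]]] | [T [F s]]] | [T [F s]]]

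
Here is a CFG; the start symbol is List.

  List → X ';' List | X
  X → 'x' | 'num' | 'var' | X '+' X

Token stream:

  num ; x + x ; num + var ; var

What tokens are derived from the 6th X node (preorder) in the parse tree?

num

[List [X num] ; [List [X [X x] + [X x]] ; [List [X [X num] + [X var]] ; [List [X var]]]]]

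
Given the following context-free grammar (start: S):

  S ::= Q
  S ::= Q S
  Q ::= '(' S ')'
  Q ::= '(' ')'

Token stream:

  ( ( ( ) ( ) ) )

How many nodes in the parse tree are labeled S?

[S [Q ( [S [Q ( [S [Q ( )] [S [Q ( )]]] )]] )]]

4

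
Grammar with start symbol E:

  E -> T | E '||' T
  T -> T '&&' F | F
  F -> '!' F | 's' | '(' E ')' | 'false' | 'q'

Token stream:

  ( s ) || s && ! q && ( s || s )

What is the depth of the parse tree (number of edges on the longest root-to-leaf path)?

7

[E [E [T [F ( [E [T [F s]]] )]]] || [T [T [T [F s]] && [F ! [F q]]] && [F ( [E [E [T [F s]]] || [T [F s]]] )]]]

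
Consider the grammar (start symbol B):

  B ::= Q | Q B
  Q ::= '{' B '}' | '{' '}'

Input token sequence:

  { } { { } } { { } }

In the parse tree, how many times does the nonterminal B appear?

5

[B [Q { }] [B [Q { [B [Q { }]] }] [B [Q { [B [Q { }]] }]]]]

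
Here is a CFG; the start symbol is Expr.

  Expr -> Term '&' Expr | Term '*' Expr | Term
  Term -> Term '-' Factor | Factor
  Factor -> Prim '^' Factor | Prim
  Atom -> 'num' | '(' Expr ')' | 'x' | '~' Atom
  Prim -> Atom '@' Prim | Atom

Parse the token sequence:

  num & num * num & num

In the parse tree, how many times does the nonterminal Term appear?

4

[Expr [Term [Factor [Prim [Atom num]]]] & [Expr [Term [Factor [Prim [Atom num]]]] * [Expr [Term [Factor [Prim [Atom num]]]] & [Expr [Term [Factor [Prim [Atom num]]]]]]]]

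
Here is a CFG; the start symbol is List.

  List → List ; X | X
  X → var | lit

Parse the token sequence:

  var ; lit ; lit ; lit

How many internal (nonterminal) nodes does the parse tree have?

[List [List [List [List [X var]] ; [X lit]] ; [X lit]] ; [X lit]]

8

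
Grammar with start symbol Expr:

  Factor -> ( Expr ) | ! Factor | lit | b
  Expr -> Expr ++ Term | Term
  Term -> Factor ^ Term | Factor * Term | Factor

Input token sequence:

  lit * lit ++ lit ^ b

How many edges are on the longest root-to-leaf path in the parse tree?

5

[Expr [Expr [Term [Factor lit] * [Term [Factor lit]]]] ++ [Term [Factor lit] ^ [Term [Factor b]]]]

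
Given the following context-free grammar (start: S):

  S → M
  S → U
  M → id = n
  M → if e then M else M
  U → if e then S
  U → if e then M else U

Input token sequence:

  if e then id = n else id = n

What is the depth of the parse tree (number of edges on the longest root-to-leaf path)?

3

[S [M if e then [M id = n] else [M id = n]]]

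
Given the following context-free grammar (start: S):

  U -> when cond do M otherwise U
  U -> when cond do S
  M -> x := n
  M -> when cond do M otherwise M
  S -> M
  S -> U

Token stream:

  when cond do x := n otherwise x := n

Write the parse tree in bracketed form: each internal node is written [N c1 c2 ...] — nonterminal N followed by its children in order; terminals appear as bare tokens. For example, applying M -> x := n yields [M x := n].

S
M
when cond do M otherwise M
when cond do x := n otherwise M
when cond do x := n otherwise x := n

[S [M when cond do [M x := n] otherwise [M x := n]]]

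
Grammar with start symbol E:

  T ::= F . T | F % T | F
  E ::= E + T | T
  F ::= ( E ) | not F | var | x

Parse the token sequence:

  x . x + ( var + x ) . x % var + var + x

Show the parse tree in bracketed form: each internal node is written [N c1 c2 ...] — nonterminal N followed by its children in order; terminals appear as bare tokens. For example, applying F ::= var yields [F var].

[E [E [E [E [T [F x] . [T [F x]]]] + [T [F ( [E [E [T [F var]]] + [T [F x]]] )] . [T [F x] % [T [F var]]]]] + [T [F var]]] + [T [F x]]]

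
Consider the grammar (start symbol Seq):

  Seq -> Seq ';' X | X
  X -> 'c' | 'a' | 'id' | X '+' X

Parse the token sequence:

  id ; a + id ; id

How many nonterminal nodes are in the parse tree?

[Seq [Seq [Seq [X id]] ; [X [X a] + [X id]]] ; [X id]]

8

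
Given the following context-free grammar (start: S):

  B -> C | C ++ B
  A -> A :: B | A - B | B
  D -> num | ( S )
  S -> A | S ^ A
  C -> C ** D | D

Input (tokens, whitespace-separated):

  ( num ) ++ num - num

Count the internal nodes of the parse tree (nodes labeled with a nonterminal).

[S [A [A [B [C [D ( [S [A [B [C [D num]]]]] )]] ++ [B [C [D num]]]]] - [B [C [D num]]]]]

17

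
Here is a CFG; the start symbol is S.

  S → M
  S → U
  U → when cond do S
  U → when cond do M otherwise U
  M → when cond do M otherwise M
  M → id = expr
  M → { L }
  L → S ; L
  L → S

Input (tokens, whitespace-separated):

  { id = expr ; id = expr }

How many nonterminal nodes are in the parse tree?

8

[S [M { [L [S [M id = expr]] ; [L [S [M id = expr]]]] }]]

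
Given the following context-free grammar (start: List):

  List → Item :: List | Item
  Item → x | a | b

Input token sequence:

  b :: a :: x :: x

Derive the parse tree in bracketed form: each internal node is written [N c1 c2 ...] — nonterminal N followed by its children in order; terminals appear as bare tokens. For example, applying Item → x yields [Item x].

List
Item :: List
b :: List
b :: Item :: List
b :: a :: List
b :: a :: Item :: List
b :: a :: x :: List
b :: a :: x :: Item
b :: a :: x :: x

[List [Item b] :: [List [Item a] :: [List [Item x] :: [List [Item x]]]]]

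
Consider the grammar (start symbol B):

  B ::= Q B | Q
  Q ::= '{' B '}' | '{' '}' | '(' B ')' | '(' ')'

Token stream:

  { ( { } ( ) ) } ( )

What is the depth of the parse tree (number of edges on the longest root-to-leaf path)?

7

[B [Q { [B [Q ( [B [Q { }] [B [Q ( )]]] )]] }] [B [Q ( )]]]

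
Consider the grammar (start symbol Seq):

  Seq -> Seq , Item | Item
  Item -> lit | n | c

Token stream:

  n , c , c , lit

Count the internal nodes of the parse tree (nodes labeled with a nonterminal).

[Seq [Seq [Seq [Seq [Item n]] , [Item c]] , [Item c]] , [Item lit]]

8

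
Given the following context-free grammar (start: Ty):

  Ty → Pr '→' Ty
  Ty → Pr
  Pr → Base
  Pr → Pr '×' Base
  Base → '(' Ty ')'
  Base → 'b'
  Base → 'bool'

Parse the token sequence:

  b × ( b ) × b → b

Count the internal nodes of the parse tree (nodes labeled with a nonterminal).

[Ty [Pr [Pr [Pr [Base b]] × [Base ( [Ty [Pr [Base b]]] )]] × [Base b]] → [Ty [Pr [Base b]]]]

13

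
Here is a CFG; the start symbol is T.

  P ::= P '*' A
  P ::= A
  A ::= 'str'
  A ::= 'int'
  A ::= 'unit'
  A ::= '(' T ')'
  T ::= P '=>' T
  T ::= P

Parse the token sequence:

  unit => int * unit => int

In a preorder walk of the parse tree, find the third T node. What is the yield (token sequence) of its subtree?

[T [P [A unit]] => [T [P [P [A int]] * [A unit]] => [T [P [A int]]]]]

int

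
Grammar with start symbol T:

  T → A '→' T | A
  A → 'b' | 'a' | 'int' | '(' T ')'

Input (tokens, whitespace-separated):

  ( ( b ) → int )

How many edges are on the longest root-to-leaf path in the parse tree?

[T [A ( [T [A ( [T [A b]] )] → [T [A int]]] )]]

6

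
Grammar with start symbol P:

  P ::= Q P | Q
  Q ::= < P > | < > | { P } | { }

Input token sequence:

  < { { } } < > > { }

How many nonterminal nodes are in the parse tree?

[P [Q < [P [Q { [P [Q { }]] }] [P [Q < >]]] >] [P [Q { }]]]

10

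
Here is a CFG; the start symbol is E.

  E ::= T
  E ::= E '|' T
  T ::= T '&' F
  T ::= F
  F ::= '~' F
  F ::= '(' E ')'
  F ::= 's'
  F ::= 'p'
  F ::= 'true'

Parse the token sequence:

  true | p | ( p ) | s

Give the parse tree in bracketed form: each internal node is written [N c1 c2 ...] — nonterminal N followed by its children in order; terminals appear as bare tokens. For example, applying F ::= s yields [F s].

E
E | T
E | T | T
E | T | T | T
T | T | T | T
F | T | T | T
true | T | T | T
true | F | T | T
true | p | T | T
true | p | F | T
true | p | ( E ) | T
true | p | ( T ) | T
true | p | ( F ) | T
true | p | ( p ) | T
true | p | ( p ) | F
true | p | ( p ) | s

[E [E [E [E [T [F true]]] | [T [F p]]] | [T [F ( [E [T [F p]]] )]]] | [T [F s]]]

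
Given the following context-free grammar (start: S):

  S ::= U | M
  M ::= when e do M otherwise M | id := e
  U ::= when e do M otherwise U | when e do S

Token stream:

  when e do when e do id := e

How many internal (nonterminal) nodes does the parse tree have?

6

[S [U when e do [S [U when e do [S [M id := e]]]]]]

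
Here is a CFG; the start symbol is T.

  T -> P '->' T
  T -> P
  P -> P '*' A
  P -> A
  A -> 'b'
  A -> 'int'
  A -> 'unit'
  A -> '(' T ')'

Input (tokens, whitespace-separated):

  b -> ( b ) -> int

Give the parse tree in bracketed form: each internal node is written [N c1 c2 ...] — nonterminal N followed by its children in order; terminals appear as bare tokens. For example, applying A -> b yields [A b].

[T [P [A b]] -> [T [P [A ( [T [P [A b]]] )]] -> [T [P [A int]]]]]

T
P -> T
A -> T
b -> T
b -> P -> T
b -> A -> T
b -> ( T ) -> T
b -> ( P ) -> T
b -> ( A ) -> T
b -> ( b ) -> T
b -> ( b ) -> P
b -> ( b ) -> A
b -> ( b ) -> int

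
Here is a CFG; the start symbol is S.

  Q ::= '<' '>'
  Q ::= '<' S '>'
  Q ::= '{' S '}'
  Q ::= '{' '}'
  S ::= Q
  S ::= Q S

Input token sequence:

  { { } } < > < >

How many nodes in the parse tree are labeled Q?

4

[S [Q { [S [Q { }]] }] [S [Q < >] [S [Q < >]]]]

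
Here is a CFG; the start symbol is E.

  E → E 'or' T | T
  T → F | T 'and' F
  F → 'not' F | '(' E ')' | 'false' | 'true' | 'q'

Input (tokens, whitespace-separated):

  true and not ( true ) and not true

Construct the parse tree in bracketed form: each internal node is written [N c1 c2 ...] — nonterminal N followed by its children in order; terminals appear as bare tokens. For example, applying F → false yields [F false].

[E [T [T [T [F true]] and [F not [F ( [E [T [F true]]] )]]] and [F not [F true]]]]

E
T
T and F
T and F and F
F and F and F
true and F and F
true and not F and F
true and not ( E ) and F
true and not ( T ) and F
true and not ( F ) and F
true and not ( true ) and F
true and not ( true ) and not F
true and not ( true ) and not true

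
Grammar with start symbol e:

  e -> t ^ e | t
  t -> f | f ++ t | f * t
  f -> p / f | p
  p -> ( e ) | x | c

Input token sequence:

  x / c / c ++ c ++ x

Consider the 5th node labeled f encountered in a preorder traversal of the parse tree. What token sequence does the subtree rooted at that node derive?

x

[e [t [f [p x] / [f [p c] / [f [p c]]]] ++ [t [f [p c]] ++ [t [f [p x]]]]]]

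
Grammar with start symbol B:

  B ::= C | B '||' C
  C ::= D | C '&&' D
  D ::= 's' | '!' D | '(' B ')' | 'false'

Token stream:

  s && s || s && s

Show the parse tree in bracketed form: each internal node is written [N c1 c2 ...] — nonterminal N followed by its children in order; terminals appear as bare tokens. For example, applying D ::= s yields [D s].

[B [B [C [C [D s]] && [D s]]] || [C [C [D s]] && [D s]]]

B
B || C
C || C
C && D || C
D && D || C
s && D || C
s && s || C
s && s || C && D
s && s || D && D
s && s || s && D
s && s || s && s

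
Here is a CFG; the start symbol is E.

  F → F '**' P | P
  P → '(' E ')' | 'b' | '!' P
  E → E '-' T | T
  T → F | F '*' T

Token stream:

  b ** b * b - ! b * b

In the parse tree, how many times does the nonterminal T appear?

[E [E [T [F [F [P b]] ** [P b]] * [T [F [P b]]]]] - [T [F [P ! [P b]]] * [T [F [P b]]]]]

4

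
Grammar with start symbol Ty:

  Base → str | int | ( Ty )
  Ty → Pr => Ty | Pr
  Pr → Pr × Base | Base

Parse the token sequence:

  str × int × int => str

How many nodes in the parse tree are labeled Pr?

[Ty [Pr [Pr [Pr [Base str]] × [Base int]] × [Base int]] => [Ty [Pr [Base str]]]]

4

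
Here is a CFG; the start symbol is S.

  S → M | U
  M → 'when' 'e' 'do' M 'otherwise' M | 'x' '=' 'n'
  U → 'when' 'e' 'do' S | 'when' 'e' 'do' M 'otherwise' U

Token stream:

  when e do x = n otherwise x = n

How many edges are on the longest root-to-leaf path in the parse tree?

3

[S [M when e do [M x = n] otherwise [M x = n]]]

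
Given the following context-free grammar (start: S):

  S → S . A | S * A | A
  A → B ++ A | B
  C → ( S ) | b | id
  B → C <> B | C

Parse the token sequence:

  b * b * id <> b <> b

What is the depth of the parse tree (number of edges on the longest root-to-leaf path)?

[S [S [S [A [B [C b]]]] * [A [B [C b]]]] * [A [B [C id] <> [B [C b] <> [B [C b]]]]]]

6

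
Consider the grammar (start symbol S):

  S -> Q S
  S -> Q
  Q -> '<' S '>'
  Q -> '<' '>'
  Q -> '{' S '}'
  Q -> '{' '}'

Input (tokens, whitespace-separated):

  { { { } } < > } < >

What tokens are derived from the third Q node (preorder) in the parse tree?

[S [Q { [S [Q { [S [Q { }]] }] [S [Q < >]]] }] [S [Q < >]]]

{ }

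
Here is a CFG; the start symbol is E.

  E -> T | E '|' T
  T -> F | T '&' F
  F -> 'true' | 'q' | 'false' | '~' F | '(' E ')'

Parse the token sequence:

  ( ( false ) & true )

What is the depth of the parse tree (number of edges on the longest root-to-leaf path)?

[E [T [F ( [E [T [T [F ( [E [T [F false]]] )]] & [F true]]] )]]]

10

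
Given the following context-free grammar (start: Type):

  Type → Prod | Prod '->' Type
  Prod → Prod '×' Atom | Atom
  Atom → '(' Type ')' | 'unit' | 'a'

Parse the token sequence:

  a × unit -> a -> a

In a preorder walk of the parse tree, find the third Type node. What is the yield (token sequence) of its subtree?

a

[Type [Prod [Prod [Atom a]] × [Atom unit]] -> [Type [Prod [Atom a]] -> [Type [Prod [Atom a]]]]]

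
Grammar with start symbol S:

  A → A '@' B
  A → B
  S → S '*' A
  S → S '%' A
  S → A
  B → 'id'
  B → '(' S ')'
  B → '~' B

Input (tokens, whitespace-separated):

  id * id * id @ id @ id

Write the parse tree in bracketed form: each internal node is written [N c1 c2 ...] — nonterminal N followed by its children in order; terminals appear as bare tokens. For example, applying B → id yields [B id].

S
S * A
S * A * A
A * A * A
B * A * A
id * A * A
id * B * A
id * id * A
id * id * A @ B
id * id * A @ B @ B
id * id * B @ B @ B
id * id * id @ B @ B
id * id * id @ id @ B
id * id * id @ id @ id

[S [S [S [A [B id]]] * [A [B id]]] * [A [A [A [B id]] @ [B id]] @ [B id]]]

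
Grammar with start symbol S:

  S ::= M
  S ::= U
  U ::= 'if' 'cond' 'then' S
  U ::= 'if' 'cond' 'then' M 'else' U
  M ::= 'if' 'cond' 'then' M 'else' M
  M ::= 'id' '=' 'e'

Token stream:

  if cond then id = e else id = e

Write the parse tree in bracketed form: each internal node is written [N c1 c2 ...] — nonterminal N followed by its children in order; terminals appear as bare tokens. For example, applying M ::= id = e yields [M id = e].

S
M
if cond then M else M
if cond then id = e else M
if cond then id = e else id = e

[S [M if cond then [M id = e] else [M id = e]]]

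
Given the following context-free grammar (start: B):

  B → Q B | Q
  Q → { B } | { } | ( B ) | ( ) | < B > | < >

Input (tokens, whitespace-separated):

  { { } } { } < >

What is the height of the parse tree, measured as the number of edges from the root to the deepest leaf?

[B [Q { [B [Q { }]] }] [B [Q { }] [B [Q < >]]]]

4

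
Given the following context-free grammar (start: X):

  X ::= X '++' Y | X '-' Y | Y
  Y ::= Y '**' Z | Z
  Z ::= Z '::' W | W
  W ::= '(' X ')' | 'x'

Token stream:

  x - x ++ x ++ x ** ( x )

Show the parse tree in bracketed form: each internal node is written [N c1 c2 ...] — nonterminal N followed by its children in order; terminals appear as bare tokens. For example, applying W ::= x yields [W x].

[X [X [X [X [Y [Z [W x]]]] - [Y [Z [W x]]]] ++ [Y [Z [W x]]]] ++ [Y [Y [Z [W x]]] ** [Z [W ( [X [Y [Z [W x]]]] )]]]]

X
X ++ Y
X ++ Y ++ Y
X - Y ++ Y ++ Y
Y - Y ++ Y ++ Y
Z - Y ++ Y ++ Y
W - Y ++ Y ++ Y
x - Y ++ Y ++ Y
x - Z ++ Y ++ Y
x - W ++ Y ++ Y
x - x ++ Y ++ Y
x - x ++ Z ++ Y
x - x ++ W ++ Y
x - x ++ x ++ Y
x - x ++ x ++ Y ** Z
x - x ++ x ++ Z ** Z
x - x ++ x ++ W ** Z
x - x ++ x ++ x ** Z
x - x ++ x ++ x ** W
x - x ++ x ++ x ** ( X )
x - x ++ x ++ x ** ( Y )
x - x ++ x ++ x ** ( Z )
x - x ++ x ++ x ** ( W )
x - x ++ x ++ x ** ( x )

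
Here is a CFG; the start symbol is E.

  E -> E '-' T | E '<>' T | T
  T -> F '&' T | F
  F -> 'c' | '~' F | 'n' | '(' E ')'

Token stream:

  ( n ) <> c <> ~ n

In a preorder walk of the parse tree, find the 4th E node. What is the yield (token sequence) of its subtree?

n

[E [E [E [T [F ( [E [T [F n]]] )]]] <> [T [F c]]] <> [T [F ~ [F n]]]]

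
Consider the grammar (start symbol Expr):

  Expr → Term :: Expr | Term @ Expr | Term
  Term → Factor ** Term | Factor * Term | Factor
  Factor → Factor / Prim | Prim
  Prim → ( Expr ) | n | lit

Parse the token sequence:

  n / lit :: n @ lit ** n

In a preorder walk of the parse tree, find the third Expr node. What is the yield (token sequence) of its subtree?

[Expr [Term [Factor [Factor [Prim n]] / [Prim lit]]] :: [Expr [Term [Factor [Prim n]]] @ [Expr [Term [Factor [Prim lit]] ** [Term [Factor [Prim n]]]]]]]

lit ** n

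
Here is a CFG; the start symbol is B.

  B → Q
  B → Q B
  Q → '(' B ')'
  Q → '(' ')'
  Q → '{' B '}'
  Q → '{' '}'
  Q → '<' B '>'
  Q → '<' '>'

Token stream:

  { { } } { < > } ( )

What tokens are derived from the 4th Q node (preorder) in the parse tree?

[B [Q { [B [Q { }]] }] [B [Q { [B [Q < >]] }] [B [Q ( )]]]]

< >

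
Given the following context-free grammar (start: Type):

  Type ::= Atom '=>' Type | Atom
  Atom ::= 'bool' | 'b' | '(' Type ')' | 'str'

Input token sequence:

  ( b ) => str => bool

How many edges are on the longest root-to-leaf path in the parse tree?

[Type [Atom ( [Type [Atom b]] )] => [Type [Atom str] => [Type [Atom bool]]]]

4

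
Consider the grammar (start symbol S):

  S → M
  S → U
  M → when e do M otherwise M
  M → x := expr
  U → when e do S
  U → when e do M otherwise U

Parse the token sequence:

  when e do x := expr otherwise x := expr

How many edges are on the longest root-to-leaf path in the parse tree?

3

[S [M when e do [M x := expr] otherwise [M x := expr]]]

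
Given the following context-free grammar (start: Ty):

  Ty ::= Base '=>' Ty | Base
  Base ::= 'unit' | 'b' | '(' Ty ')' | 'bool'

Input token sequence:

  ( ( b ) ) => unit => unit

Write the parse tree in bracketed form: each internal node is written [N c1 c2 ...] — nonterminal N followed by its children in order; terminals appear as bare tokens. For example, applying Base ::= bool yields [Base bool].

Ty
Base => Ty
( Ty ) => Ty
( Base ) => Ty
( ( Ty ) ) => Ty
( ( Base ) ) => Ty
( ( b ) ) => Ty
( ( b ) ) => Base => Ty
( ( b ) ) => unit => Ty
( ( b ) ) => unit => Base
( ( b ) ) => unit => unit

[Ty [Base ( [Ty [Base ( [Ty [Base b]] )]] )] => [Ty [Base unit] => [Ty [Base unit]]]]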